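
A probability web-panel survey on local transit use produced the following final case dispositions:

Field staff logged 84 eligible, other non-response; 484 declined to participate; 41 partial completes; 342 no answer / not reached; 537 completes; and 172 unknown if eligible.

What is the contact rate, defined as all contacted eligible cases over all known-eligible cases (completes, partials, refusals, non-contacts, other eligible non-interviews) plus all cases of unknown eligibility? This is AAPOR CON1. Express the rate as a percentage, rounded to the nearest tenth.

69.0%

Top → 537 + 41 + 484 + 84 = 1146
Base → 537 + 41 + 484 + 342 + 84 + 172 = 1660
CON1 = 1146 / 1660 = 0.6904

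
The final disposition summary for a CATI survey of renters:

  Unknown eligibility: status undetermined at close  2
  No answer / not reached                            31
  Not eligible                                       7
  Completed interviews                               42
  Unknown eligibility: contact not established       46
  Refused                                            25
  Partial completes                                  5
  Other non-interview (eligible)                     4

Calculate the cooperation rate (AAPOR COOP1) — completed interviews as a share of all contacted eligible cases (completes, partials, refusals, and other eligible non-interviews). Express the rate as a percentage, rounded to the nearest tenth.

55.3%

Undetermined eligibility = 46 + 2 = 48
Numerator → 42
Base → 42 + 5 + 25 + 4 = 76
COOP1 = 42 / 76 = 0.5526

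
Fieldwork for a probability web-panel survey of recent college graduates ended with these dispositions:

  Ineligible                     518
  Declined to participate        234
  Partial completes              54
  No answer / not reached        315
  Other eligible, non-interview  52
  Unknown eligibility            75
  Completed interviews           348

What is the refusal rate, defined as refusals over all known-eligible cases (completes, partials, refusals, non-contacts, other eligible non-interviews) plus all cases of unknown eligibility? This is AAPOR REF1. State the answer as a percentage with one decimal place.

21.7%

Num → 234
Base → 348 + 54 + 234 + 315 + 52 + 75 = 1078
REF1 = 234 / 1078 = 0.2171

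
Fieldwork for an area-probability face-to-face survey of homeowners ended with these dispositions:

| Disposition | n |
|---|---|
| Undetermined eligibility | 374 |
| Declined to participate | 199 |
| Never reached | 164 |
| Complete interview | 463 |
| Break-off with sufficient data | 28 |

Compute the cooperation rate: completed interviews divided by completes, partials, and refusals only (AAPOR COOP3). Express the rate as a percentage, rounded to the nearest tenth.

67.1%

Numerator: 463
Denom: 463 + 28 + 199 = 690
COOP3 = 463 / 690 = 0.6710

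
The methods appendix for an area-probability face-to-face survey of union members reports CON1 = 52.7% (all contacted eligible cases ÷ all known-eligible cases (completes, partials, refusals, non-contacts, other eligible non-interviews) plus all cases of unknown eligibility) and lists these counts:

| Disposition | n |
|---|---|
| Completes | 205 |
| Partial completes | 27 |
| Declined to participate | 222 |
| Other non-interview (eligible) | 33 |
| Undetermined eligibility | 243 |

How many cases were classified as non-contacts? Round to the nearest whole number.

Top = 205 + 27 + 222 + 33 = 487
CON1 = 487 / D = 0.527
D = 487 / 0.527 = 924.1
Other denominator terms total 730
non-contacts = 924.1 − 730 ≈ 194

194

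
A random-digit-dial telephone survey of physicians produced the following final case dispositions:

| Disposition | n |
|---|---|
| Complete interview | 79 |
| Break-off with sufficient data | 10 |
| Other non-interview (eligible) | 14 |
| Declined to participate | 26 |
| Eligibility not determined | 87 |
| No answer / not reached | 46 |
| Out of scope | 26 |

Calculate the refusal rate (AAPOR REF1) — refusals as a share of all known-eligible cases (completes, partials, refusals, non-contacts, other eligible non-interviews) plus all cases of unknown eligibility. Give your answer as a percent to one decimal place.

Numerator = 26
Denom = 79 + 10 + 26 + 46 + 14 + 87 = 262
REF1 = 26 / 262 = 0.0992

9.9%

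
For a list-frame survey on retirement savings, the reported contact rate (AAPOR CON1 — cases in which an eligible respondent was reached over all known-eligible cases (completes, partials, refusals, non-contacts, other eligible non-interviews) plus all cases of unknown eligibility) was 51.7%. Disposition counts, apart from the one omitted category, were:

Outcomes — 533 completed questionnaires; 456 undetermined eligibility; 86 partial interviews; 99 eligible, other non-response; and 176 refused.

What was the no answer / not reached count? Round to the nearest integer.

379

Numerator: 533 + 86 + 176 + 99 = 894
CON1 = 894 / D = 0.517
D = 894 / 0.517 = 1729.2
Rest of base = 1350
no answer / not reached = 1729.2 − 1350 ≈ 379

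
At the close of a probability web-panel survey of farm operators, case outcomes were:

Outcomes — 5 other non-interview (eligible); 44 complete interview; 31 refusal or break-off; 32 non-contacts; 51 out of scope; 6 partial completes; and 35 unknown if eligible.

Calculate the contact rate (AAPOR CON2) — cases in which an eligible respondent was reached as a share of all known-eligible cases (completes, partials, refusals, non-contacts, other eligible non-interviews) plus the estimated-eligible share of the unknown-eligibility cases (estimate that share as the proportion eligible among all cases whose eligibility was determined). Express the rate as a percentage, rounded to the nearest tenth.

Top = 44 + 6 + 31 + 5 = 86
Eligible (known) = 44 + 6 + 31 + 32 + 5 = 118
e = 118 / (118 + 51) = 118 / 169 = 0.6982
e × U = 0.6982 × 35 = 24.44
Denominator = 118 + 24.44 = 142.44
CON2 = 86 / 142.44 = 0.6038

60.4%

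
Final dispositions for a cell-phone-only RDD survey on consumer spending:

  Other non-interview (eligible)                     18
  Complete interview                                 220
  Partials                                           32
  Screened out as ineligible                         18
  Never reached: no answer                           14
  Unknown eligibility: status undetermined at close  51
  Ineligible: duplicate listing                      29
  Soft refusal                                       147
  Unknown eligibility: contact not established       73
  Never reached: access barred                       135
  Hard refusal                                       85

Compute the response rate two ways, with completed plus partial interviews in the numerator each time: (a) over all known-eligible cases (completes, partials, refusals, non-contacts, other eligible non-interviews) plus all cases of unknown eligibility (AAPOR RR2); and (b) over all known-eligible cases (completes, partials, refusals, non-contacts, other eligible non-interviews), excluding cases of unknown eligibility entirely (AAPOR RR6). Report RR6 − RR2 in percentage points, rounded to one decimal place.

Refusal or break-off = 85 + 147 = 232
Non-contacts = 14 + 135 = 149
Unknown eligibility = 73 + 51 = 124
Not eligible = 18 + 29 = 47
Numerator = 220 + 32 = 252
Denominator = 220 + 32 + 232 + 149 + 18 + 124 = 775
RR2 = 252 / 775 = 0.3252
Denominator = 220 + 32 + 232 + 149 + 18 = 651
RR6 = 252 / 651 = 0.3871
Difference = 38.71 − 32.52 = 6.19 percentage points

6.2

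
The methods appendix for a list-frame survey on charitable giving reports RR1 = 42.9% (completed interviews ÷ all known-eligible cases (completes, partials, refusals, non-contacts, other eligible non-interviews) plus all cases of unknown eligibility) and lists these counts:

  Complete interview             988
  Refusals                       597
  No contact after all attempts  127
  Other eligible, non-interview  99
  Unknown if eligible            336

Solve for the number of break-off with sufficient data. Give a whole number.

RR1 = 988 / D = 0.429
D = 988 / 0.429 = 2303.0
Other denominator terms total 2147
break-off with sufficient data = 2303.0 − 2147 ≈ 156

156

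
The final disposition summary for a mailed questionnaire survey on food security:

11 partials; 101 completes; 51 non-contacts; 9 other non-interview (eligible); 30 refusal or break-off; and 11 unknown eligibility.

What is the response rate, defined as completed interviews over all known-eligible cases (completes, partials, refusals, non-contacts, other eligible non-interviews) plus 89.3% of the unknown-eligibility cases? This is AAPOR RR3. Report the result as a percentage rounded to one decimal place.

Top: 101
Known eligible: 101 + 11 + 30 + 51 + 9 = 202
Estimated eligible among unknowns: 0.8930 × 11 = 9.82
Denom: 202 + 9.82 = 211.82
RR3 = 101 / 211.82 = 0.4768

47.7%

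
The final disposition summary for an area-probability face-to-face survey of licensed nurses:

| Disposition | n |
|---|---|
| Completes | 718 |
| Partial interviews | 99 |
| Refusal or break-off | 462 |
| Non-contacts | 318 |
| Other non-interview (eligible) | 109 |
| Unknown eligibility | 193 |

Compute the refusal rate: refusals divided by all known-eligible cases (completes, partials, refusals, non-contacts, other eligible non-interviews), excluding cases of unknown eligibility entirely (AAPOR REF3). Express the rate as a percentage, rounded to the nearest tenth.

Numerator: 462
Denominator: 718 + 99 + 462 + 318 + 109 = 1706
REF3 = 462 / 1706 = 0.2708

27.1%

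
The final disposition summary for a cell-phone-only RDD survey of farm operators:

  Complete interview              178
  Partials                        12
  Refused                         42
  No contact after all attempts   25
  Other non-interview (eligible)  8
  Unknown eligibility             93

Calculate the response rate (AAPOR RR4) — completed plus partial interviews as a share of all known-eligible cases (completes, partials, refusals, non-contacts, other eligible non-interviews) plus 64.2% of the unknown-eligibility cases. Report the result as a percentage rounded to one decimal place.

Num: 178 + 12 = 190
Determined eligible: 178 + 12 + 42 + 25 + 8 = 265
e × U: 0.6420 × 93 = 59.71
Denominator: 265 + 59.71 = 324.71
RR4 = 190 / 324.71 = 0.5851

58.5%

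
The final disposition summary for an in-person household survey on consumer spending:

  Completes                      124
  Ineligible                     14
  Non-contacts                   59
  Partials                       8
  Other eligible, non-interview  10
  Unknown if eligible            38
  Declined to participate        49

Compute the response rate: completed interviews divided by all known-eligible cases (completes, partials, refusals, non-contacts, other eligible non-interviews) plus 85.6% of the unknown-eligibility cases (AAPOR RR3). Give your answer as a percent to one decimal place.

43.9%

Numerator: 124
Eligible (known): 124 + 8 + 49 + 59 + 10 = 250
e × U: 0.8560 × 38 = 32.53
Denom: 250 + 32.53 = 282.53
RR3 = 124 / 282.53 = 0.4389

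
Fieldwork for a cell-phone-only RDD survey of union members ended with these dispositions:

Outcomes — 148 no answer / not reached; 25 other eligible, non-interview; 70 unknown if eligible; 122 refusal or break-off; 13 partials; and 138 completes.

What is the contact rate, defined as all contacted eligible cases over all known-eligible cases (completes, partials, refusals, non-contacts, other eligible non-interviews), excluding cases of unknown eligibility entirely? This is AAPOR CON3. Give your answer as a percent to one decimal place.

Top = 138 + 13 + 122 + 25 = 298
Denom = 138 + 13 + 122 + 148 + 25 = 446
CON3 = 298 / 446 = 0.6682

66.8%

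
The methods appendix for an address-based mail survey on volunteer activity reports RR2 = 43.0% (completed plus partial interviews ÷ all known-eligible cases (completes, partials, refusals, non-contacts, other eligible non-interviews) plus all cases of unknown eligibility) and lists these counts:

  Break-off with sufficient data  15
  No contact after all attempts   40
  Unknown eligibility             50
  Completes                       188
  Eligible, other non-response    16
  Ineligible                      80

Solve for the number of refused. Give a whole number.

Top = 188 + 15 = 203
RR2 = 203 / D = 0.430
D = 203 / 0.430 = 472.1
Rest of base = 309
refused = 472.1 − 309 ≈ 163

163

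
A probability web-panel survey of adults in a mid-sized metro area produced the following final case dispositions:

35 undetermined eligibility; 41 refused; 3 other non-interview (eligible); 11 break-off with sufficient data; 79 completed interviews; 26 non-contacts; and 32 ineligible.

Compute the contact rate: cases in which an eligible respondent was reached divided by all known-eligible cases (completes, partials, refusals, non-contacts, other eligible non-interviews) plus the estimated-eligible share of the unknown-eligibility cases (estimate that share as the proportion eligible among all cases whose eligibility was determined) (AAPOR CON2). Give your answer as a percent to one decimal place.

70.8%

Top: 79 + 11 + 41 + 3 = 134
Determined eligible: 79 + 11 + 41 + 26 + 3 = 160
e = 160 / (160 + 32) = 160 / 192 = 0.8333
Estimated eligible among unknowns: 0.8333 × 35 = 29.17
Denominator: 160 + 29.17 = 189.17
CON2 = 134 / 189.17 = 0.7084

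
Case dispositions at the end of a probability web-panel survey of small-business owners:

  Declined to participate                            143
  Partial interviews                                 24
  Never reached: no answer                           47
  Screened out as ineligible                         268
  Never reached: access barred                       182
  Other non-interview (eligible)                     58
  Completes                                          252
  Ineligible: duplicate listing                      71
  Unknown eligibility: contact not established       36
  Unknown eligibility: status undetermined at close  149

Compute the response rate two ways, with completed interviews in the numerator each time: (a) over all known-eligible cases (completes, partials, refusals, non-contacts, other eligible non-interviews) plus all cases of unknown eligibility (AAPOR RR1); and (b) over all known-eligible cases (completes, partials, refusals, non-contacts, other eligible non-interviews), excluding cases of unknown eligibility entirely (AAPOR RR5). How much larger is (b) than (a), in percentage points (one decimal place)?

No contact after all attempts = 47 + 182 = 229
Unknown if eligible = 36 + 149 = 185
Screened out, ineligible = 268 + 71 = 339
Num: 252
Denom: 252 + 24 + 143 + 229 + 58 + 185 = 891
RR1 = 252 / 891 = 0.2828
Denom: 252 + 24 + 143 + 229 + 58 = 706
RR5 = 252 / 706 = 0.3569
Difference = 35.69 − 28.28 = 7.41 percentage points

7.4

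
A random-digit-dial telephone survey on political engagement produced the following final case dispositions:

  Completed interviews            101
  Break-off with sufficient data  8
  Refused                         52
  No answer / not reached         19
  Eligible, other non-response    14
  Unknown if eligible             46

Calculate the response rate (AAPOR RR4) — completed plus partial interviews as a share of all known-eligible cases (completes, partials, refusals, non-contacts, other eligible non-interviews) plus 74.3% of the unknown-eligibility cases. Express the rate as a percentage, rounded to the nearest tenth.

47.8%

Num = 101 + 8 = 109
Known eligible = 101 + 8 + 52 + 19 + 14 = 194
e × U = 0.7430 × 46 = 34.18
Base = 194 + 34.18 = 228.18
RR4 = 109 / 228.18 = 0.4777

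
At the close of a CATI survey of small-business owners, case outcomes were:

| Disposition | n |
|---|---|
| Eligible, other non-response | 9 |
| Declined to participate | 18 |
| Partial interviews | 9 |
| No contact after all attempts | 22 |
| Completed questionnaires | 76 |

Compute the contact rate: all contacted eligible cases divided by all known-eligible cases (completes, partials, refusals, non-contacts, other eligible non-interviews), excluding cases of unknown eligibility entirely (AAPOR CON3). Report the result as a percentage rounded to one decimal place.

Num: 76 + 9 + 18 + 9 = 112
Denominator: 76 + 9 + 18 + 22 + 9 = 134
CON3 = 112 / 134 = 0.8358

83.6%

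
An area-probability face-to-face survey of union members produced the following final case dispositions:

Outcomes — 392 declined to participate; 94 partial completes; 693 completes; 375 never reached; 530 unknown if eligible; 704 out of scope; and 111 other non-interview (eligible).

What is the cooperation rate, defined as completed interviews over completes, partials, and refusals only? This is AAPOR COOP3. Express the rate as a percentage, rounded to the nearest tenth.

58.8%

Top: 693
Base: 693 + 94 + 392 = 1179
COOP3 = 693 / 1179 = 0.5878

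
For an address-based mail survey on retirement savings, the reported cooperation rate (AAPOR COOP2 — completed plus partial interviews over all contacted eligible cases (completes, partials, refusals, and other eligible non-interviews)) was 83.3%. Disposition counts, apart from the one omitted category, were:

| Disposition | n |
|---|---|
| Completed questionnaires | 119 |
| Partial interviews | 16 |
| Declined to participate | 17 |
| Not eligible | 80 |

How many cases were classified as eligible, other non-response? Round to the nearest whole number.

10

Num → 119 + 16 = 135
COOP2 = 135 / D = 0.833
D = 135 / 0.833 = 162.1
Remaining denominator categories sum to 152
eligible, other non-response = 162.1 − 152 ≈ 10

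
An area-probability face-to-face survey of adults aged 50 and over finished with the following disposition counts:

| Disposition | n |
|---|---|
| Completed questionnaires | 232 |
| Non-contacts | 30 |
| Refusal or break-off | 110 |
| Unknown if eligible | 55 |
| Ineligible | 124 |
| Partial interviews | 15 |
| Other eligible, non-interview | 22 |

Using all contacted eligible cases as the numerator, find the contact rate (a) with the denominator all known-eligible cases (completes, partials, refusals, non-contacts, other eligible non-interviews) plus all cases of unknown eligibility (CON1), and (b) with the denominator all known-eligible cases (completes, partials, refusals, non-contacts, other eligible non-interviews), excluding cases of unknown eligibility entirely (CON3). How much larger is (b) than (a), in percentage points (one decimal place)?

Top → 232 + 15 + 110 + 22 = 379
Base → 232 + 15 + 110 + 30 + 22 + 55 = 464
CON1 = 379 / 464 = 0.8168
Base → 232 + 15 + 110 + 30 + 22 = 409
CON3 = 379 / 409 = 0.9267
Difference = 92.67 − 81.68 = 10.99 percentage points

11.0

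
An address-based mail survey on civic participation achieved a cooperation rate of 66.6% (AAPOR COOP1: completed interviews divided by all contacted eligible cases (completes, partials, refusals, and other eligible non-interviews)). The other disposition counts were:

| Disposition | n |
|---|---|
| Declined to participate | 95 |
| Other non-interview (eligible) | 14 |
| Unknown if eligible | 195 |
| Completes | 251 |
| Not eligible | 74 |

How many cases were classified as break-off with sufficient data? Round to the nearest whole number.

COOP1 = 251 / D = 0.666
D = 251 / 0.666 = 376.9
Rest of base = 360
break-off with sufficient data = 376.9 − 360 ≈ 17

17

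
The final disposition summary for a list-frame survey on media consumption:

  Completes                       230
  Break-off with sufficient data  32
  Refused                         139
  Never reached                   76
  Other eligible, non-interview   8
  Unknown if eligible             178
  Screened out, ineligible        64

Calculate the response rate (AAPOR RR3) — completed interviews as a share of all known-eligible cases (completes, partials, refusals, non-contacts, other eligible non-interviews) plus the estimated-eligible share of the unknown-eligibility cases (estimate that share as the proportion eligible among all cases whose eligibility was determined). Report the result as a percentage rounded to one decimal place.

Num → 230
Determined eligible → 230 + 32 + 139 + 76 + 8 = 485
e = 485 / (485 + 64) = 485 / 549 = 0.8834
Eligible share of unknowns → 0.8834 × 178 = 157.25
Denom → 485 + 157.25 = 642.25
RR3 = 230 / 642.25 = 0.3581

35.8%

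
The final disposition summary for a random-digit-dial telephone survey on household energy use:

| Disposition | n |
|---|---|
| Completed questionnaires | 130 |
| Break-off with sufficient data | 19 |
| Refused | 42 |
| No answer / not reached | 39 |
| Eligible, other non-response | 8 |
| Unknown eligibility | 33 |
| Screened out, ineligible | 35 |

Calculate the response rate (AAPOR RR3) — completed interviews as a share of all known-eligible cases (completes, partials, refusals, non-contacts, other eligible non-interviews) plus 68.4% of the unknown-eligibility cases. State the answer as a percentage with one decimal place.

49.9%

Num: 130
Known eligible: 130 + 19 + 42 + 39 + 8 = 238
e × U: 0.6840 × 33 = 22.57
Base: 238 + 22.57 = 260.57
RR3 = 130 / 260.57 = 0.4989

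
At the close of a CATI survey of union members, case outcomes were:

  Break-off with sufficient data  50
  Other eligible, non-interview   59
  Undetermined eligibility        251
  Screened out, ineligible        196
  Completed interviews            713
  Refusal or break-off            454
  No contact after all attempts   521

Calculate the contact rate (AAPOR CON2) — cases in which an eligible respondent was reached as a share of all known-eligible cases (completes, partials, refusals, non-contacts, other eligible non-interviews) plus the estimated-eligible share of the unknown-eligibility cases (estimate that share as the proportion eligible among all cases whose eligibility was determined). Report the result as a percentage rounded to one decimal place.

63.1%

Top: 713 + 50 + 454 + 59 = 1276
Determined eligible: 713 + 50 + 454 + 521 + 59 = 1797
e = 1797 / (1797 + 196) = 1797 / 1993 = 0.9017
Eligible share of unknowns: 0.9017 × 251 = 226.33
Denominator: 1797 + 226.33 = 2023.33
CON2 = 1276 / 2023.33 = 0.6306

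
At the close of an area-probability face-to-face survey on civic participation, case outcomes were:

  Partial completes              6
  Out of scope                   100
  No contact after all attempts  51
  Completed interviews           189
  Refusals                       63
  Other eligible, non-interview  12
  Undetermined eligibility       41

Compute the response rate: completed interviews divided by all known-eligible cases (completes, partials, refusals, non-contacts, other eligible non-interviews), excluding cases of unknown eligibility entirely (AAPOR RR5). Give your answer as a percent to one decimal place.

58.9%

Num = 189
Base = 189 + 6 + 63 + 51 + 12 = 321
RR5 = 189 / 321 = 0.5888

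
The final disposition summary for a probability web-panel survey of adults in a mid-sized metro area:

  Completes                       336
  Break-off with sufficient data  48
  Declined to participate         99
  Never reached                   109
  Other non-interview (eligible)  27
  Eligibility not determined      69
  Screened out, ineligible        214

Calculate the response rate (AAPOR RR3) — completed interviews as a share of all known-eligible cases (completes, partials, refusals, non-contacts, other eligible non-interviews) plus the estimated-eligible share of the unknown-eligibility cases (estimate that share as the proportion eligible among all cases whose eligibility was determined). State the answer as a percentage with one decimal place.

Top = 336
Known eligible = 336 + 48 + 99 + 109 + 27 = 619
e = 619 / (619 + 214) = 619 / 833 = 0.7431
Estimated eligible among unknowns = 0.7431 × 69 = 51.27
Denominator = 619 + 51.27 = 670.27
RR3 = 336 / 670.27 = 0.5013

50.1%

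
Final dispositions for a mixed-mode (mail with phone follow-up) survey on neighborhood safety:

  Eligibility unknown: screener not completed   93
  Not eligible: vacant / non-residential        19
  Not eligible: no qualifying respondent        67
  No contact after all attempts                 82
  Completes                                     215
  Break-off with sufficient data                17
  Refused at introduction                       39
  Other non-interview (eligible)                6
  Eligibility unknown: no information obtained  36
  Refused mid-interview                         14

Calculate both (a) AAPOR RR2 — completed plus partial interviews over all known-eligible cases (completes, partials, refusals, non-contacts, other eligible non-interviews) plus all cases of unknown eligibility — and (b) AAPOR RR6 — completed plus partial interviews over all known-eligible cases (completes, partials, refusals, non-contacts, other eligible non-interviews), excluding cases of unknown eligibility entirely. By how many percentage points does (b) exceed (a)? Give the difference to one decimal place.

16.0

Refusals = 39 + 14 = 53
Eligibility not determined = 93 + 36 = 129
Not eligible = 67 + 19 = 86
Top: 215 + 17 = 232
Denominator: 215 + 17 + 53 + 82 + 6 + 129 = 502
RR2 = 232 / 502 = 0.4622
Denominator: 215 + 17 + 53 + 82 + 6 = 373
RR6 = 232 / 373 = 0.6220
Difference = 62.20 − 46.22 = 15.98 percentage points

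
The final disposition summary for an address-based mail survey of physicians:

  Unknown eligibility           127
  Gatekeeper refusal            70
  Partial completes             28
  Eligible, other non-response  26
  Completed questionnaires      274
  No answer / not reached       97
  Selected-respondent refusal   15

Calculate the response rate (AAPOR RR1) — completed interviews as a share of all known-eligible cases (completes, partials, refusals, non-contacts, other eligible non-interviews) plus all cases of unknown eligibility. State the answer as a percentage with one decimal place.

43.0%

Refused = 70 + 15 = 85
Num → 274
Denominator → 274 + 28 + 85 + 97 + 26 + 127 = 637
RR1 = 274 / 637 = 0.4301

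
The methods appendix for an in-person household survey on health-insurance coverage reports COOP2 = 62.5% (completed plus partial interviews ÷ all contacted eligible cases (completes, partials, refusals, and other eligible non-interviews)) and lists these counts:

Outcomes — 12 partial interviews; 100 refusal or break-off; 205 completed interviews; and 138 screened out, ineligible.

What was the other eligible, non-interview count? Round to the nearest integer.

30

Num → 205 + 12 = 217
COOP2 = 217 / D = 0.625
D = 217 / 0.625 = 347.2
Remaining denominator categories sum to 317
other eligible, non-interview = 347.2 − 317 ≈ 30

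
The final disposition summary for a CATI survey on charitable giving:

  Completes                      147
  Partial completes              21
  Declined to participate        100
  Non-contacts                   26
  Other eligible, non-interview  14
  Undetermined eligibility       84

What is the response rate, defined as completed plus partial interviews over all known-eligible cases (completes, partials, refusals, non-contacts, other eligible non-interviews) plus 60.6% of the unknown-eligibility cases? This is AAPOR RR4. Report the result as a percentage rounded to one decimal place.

46.8%

Top → 147 + 21 = 168
Eligible (known) → 147 + 21 + 100 + 26 + 14 = 308
Estimated eligible among unknowns → 0.6060 × 84 = 50.90
Base → 308 + 50.90 = 358.90
RR4 = 168 / 358.90 = 0.4681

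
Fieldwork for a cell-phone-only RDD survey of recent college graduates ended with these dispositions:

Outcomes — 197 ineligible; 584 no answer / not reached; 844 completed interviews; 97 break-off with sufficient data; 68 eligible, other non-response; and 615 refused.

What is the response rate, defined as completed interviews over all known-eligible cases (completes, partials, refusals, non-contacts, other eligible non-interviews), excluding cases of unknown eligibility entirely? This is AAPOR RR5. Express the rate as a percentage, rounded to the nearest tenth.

Num: 844
Denominator: 844 + 97 + 615 + 584 + 68 = 2208
RR5 = 844 / 2208 = 0.3822

38.2%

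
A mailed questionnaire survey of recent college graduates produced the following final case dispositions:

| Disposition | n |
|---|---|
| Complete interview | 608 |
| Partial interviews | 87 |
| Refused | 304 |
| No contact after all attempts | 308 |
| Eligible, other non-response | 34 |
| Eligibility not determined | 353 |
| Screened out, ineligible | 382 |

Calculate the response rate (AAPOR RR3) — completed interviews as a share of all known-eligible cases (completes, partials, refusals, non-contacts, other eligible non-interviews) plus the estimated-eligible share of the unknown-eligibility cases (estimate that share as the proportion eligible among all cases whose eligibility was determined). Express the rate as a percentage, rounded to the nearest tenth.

37.6%

Num = 608
Determined eligible = 608 + 87 + 304 + 308 + 34 = 1341
e = 1341 / (1341 + 382) = 1341 / 1723 = 0.7783
Eligible share of unknowns = 0.7783 × 353 = 274.74
Denominator = 1341 + 274.74 = 1615.74
RR3 = 608 / 1615.74 = 0.3763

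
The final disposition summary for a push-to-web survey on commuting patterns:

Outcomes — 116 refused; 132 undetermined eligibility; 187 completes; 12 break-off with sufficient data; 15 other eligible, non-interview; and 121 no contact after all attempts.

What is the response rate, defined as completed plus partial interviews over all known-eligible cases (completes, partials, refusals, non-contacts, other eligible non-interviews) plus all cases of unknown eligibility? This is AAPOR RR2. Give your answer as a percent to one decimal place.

Top: 187 + 12 = 199
Denominator: 187 + 12 + 116 + 121 + 15 + 132 = 583
RR2 = 199 / 583 = 0.3413

34.1%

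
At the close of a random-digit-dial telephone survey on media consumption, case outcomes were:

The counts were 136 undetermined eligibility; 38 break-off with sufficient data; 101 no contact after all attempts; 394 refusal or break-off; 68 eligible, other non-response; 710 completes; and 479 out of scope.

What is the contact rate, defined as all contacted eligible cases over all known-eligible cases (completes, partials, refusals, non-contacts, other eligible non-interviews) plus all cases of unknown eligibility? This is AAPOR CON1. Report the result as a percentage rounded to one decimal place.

Numerator → 710 + 38 + 394 + 68 = 1210
Base → 710 + 38 + 394 + 101 + 68 + 136 = 1447
CON1 = 1210 / 1447 = 0.8362

83.6%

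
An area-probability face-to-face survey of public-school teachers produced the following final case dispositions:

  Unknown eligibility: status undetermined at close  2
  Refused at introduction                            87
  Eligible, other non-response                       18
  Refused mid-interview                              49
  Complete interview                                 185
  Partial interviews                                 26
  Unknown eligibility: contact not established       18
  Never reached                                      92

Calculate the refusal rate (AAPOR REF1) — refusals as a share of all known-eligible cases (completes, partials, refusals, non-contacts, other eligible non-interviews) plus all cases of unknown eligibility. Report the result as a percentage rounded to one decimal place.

Refused = 87 + 49 = 136
Undetermined eligibility = 18 + 2 = 20
Top → 136
Base → 185 + 26 + 136 + 92 + 18 + 20 = 477
REF1 = 136 / 477 = 0.2851

28.5%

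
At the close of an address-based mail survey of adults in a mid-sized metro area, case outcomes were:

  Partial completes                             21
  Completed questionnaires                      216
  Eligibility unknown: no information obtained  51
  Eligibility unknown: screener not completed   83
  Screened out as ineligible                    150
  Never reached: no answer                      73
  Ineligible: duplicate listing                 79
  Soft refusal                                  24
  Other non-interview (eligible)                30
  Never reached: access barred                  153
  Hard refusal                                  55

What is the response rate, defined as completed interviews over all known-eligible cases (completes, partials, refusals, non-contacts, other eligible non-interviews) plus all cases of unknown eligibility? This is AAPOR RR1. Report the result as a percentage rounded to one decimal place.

Refusal or break-off = 55 + 24 = 79
No answer / not reached = 73 + 153 = 226
Undetermined eligibility = 83 + 51 = 134
Ineligible = 150 + 79 = 229
Top → 216
Base → 216 + 21 + 79 + 226 + 30 + 134 = 706
RR1 = 216 / 706 = 0.3059

30.6%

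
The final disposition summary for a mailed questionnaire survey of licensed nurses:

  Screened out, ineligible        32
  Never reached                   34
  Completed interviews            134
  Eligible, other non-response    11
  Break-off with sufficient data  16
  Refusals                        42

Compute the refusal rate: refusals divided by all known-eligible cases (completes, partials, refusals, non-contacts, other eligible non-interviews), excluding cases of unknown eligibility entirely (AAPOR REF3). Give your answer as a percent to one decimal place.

17.7%

Top → 42
Denominator → 134 + 16 + 42 + 34 + 11 = 237
REF3 = 42 / 237 = 0.1772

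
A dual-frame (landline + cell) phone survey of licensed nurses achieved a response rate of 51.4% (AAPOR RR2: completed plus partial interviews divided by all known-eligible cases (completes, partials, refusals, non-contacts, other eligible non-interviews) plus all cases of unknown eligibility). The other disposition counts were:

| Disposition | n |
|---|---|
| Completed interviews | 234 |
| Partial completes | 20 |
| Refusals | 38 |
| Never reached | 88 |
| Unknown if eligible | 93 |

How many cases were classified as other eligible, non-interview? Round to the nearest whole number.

21

Top = 234 + 20 = 254
RR2 = 254 / D = 0.514
D = 254 / 0.514 = 494.2
Rest of base = 473
other eligible, non-interview = 494.2 − 473 ≈ 21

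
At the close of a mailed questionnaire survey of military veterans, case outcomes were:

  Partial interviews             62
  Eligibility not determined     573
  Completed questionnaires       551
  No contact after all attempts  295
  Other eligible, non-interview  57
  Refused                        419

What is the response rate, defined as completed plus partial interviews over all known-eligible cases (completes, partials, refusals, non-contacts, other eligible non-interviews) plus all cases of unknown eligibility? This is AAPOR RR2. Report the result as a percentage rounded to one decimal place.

31.3%

Top → 551 + 62 = 613
Denominator → 551 + 62 + 419 + 295 + 57 + 573 = 1957
RR2 = 613 / 1957 = 0.3132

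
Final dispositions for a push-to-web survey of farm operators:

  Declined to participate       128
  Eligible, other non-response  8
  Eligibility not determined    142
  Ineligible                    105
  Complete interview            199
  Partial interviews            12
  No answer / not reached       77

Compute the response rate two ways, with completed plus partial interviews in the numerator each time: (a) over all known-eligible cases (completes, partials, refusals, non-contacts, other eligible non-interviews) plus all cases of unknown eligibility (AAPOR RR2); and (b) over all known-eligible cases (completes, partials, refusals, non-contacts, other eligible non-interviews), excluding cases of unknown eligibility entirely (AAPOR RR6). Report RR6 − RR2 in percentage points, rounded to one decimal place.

12.5

Top = 199 + 12 = 211
Base = 199 + 12 + 128 + 77 + 8 + 142 = 566
RR2 = 211 / 566 = 0.3728
Base = 199 + 12 + 128 + 77 + 8 = 424
RR6 = 211 / 424 = 0.4976
Difference = 49.76 − 37.28 = 12.48 percentage points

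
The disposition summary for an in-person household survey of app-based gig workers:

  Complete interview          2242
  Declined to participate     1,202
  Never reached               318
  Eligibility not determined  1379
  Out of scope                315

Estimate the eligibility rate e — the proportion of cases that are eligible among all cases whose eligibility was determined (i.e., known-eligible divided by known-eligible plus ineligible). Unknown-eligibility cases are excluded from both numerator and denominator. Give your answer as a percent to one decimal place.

Eligible (known) = 2242 + 1202 + 318 = 3762
e = 3762 / (3762 + 315) = 3762 / 4077 = 0.9227

92.3%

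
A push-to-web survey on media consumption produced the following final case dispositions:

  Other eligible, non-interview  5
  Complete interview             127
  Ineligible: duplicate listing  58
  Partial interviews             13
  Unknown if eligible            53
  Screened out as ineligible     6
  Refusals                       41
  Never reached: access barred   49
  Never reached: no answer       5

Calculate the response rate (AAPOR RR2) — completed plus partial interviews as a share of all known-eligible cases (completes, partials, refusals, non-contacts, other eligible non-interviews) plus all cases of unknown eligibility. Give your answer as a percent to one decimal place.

47.8%

No answer / not reached = 5 + 49 = 54
Screened out, ineligible = 6 + 58 = 64
Num → 127 + 13 = 140
Denominator → 127 + 13 + 41 + 54 + 5 + 53 = 293
RR2 = 140 / 293 = 0.4778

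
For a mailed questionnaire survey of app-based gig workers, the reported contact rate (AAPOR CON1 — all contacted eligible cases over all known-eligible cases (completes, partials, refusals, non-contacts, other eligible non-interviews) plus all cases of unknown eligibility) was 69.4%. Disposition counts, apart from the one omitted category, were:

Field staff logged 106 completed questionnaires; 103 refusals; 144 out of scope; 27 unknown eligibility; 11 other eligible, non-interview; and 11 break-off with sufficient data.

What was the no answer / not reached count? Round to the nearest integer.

75

Num: 106 + 11 + 103 + 11 = 231
CON1 = 231 / D = 0.694
D = 231 / 0.694 = 332.9
Other denominator terms total 258
no answer / not reached = 332.9 − 258 ≈ 75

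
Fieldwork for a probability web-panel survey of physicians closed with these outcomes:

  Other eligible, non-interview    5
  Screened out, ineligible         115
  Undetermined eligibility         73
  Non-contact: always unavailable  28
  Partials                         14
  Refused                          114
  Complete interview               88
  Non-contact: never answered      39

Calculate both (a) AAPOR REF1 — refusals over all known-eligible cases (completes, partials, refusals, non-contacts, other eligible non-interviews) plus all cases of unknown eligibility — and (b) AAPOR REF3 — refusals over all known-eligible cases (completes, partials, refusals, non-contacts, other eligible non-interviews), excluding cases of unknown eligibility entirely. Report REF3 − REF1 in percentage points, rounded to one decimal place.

Non-contacts = 39 + 28 = 67
Numerator: 114
Denominator: 88 + 14 + 114 + 67 + 5 + 73 = 361
REF1 = 114 / 361 = 0.3158
Denominator: 88 + 14 + 114 + 67 + 5 = 288
REF3 = 114 / 288 = 0.3958
Difference = 39.58 − 31.58 = 8.00 percentage points

8.0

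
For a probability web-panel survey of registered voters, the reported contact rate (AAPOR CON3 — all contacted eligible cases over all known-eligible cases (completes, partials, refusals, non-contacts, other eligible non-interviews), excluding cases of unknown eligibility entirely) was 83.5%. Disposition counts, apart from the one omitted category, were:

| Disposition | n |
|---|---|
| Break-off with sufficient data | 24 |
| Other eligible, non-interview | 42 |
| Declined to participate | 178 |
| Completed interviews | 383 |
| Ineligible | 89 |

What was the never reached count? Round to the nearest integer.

124

Num → 383 + 24 + 178 + 42 = 627
CON3 = 627 / D = 0.835
D = 627 / 0.835 = 750.9
Other denominator terms total 627
never reached = 750.9 − 627 ≈ 124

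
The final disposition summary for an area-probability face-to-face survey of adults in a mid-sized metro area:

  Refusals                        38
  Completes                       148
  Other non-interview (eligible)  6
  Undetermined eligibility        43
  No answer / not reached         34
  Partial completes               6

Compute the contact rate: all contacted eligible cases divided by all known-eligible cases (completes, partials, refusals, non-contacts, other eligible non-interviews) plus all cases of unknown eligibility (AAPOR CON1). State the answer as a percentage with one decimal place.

72.0%

Numerator = 148 + 6 + 38 + 6 = 198
Denom = 148 + 6 + 38 + 34 + 6 + 43 = 275
CON1 = 198 / 275 = 0.7200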